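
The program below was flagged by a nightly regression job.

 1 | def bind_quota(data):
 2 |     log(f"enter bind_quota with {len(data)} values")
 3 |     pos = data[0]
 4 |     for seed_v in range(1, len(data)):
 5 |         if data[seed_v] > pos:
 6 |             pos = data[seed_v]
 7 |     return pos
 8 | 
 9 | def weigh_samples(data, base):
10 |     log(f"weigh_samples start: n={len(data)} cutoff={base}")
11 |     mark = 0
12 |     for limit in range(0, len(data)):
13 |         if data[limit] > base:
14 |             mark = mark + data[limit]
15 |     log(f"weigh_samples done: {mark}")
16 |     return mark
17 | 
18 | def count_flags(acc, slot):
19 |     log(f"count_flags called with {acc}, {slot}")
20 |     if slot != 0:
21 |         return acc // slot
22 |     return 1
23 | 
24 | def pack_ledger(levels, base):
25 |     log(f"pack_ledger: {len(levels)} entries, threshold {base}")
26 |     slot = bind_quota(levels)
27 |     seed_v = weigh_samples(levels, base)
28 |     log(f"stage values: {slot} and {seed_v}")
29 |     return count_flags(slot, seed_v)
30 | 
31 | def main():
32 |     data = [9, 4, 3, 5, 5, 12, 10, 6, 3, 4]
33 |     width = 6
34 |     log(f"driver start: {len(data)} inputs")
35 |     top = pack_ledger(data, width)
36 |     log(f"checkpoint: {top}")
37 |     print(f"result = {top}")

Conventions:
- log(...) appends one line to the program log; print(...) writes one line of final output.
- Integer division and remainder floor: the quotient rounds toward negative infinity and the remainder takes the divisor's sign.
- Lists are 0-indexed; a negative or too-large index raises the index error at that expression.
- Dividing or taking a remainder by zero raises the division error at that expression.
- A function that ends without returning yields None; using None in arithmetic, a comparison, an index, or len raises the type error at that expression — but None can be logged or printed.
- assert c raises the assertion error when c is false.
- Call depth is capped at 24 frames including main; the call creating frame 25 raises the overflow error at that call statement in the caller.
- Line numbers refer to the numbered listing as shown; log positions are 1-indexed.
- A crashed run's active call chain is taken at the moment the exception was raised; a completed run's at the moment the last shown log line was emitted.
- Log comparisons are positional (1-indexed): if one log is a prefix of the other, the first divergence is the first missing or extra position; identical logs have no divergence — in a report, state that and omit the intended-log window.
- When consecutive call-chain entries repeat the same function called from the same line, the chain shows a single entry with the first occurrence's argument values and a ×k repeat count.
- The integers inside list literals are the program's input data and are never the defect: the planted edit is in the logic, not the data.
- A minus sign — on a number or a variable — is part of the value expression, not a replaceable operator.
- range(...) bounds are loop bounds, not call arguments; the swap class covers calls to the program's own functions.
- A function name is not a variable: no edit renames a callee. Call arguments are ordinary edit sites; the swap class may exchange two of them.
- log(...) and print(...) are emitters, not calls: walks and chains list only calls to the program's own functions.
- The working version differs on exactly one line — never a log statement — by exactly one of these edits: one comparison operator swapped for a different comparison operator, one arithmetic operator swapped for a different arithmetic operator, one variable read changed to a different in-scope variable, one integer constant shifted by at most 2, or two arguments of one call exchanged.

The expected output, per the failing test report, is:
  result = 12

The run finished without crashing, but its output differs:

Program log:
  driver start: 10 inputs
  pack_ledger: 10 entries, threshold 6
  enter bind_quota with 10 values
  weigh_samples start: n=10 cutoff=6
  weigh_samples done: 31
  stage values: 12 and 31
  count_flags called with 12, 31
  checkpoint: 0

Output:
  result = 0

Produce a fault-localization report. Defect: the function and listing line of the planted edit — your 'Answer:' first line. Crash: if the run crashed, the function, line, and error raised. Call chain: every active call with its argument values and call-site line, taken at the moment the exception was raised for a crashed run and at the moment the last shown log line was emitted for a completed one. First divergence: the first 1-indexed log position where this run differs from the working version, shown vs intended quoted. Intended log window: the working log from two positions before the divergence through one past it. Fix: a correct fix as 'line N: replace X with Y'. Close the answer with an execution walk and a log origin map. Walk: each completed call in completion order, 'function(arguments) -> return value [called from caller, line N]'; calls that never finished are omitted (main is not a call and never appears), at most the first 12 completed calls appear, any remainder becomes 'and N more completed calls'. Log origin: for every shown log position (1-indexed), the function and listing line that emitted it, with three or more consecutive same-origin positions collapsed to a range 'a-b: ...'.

Answer: the defect is in count_flags at line 21.
Key fact: Position 8 is the first bad log line: 'checkpoint: 0' should read 'checkpoint: 12'.
Call chain: main.
First divergence: position 8 — shown 'checkpoint: 0', intended 'checkpoint: 12'.
Intended log window:
  6: stage values: 12 and 31
  7: count_flags called with 12, 31
  8: checkpoint: 12
Execution walk:
  bind_quota([9, 4, 3, 5, 5, 12, 10, 6, 3, 4]) -> 12  [called from pack_ledger, line 26]
  weigh_samples([9, 4, 3, 5, 5, 12, 10, 6, 3, 4], 6) -> 31  [called from pack_ledger, line 27]
  count_flags(12, 31) -> 0  [called from pack_ledger, line 29]
  pack_ledger([9, 4, 3, 5, 5, 12, 10, 6, 3, 4], 6) -> 0  [called from main, line 35]
Log origin:
  1 — main, line 34
  2 — pack_ledger, line 25
  3 — bind_quota, line 2
  4 — weigh_samples, line 10
  5 — weigh_samples, line 15
  6 — pack_ledger, line 28
  7 — count_flags, line 19
  8 — main, line 36
A correct fix: line 21: replace `//` with `%`.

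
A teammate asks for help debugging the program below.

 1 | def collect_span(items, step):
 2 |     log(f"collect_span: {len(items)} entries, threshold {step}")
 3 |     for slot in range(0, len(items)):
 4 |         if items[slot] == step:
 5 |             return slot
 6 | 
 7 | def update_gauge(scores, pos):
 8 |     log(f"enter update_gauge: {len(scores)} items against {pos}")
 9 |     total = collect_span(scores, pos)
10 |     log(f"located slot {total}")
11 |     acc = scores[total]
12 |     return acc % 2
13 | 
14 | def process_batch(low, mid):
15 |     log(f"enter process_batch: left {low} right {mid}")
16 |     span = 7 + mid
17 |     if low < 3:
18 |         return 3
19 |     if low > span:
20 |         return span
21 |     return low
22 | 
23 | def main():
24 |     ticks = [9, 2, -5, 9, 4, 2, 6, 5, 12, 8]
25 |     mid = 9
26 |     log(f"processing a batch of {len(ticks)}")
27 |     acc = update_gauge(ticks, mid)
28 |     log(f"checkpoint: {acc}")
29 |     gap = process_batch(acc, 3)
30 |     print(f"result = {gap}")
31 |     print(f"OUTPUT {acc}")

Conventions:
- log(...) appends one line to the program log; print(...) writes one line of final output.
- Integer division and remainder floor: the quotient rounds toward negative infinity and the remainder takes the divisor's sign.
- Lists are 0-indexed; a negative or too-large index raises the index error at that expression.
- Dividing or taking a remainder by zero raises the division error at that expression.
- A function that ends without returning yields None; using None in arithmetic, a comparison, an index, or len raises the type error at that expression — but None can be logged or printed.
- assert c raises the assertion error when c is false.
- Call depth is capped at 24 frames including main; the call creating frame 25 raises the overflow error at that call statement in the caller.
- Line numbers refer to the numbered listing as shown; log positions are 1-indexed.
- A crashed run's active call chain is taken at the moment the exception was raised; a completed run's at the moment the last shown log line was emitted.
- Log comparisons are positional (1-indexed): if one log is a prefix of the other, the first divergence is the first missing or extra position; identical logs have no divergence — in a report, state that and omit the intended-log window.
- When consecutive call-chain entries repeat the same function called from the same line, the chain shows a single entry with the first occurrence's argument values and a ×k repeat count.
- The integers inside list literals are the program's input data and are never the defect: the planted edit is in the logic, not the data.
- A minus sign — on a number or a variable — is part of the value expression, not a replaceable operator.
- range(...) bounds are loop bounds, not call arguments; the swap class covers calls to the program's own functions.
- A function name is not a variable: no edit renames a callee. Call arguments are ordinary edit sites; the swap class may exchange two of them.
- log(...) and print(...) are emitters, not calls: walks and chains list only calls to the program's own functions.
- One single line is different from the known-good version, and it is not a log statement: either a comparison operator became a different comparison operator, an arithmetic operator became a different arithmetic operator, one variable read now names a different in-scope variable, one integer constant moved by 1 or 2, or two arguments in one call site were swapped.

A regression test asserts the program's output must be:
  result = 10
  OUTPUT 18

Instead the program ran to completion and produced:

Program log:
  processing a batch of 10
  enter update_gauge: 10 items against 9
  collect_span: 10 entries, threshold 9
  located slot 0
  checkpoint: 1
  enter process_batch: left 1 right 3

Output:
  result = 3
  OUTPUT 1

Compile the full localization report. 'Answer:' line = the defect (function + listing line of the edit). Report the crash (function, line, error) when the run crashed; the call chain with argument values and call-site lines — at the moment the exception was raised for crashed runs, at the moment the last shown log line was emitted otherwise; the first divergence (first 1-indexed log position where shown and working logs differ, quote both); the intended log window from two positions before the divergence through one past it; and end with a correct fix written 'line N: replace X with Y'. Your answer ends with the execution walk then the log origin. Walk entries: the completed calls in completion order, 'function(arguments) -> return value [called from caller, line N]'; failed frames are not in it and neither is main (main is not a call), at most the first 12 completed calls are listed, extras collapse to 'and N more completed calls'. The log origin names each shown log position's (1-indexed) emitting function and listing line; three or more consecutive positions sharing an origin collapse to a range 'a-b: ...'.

Answer: the defect is in update_gauge at line 12.
The tell: The earliest visible damage is log position 5 — 'checkpoint: 1' rather than the intended 'checkpoint: 18'.
Call chain: main -> process_batch(1, 3) (called at line 29).
First divergence: position 5; shown 'checkpoint: 1' vs intended 'checkpoint: 18'.
Intended log window:
  3: collect_span: 10 entries, threshold 9
  4: located slot 0
  5: checkpoint: 18
  6: enter process_batch: left 18 right 3
Execution walk:
  collect_span([9, 2, -5, 9, 4, 2, 6, 5, 12, 8], 9) -> 0  [called from update_gauge, line 9]
  update_gauge([9, 2, -5, 9, 4, 2, 6, 5, 12, 8], 9) -> 1  [called from main, line 27]
  process_batch(1, 3) -> 3  [called from main, line 29]
Log origin:
  1: from main, line 26
  2: from update_gauge, line 8
  3: from collect_span, line 2
  4: from update_gauge, line 10
  5: from main, line 28
  6: from process_batch, line 15
A correct fix: line 12: replace `%` with `*`.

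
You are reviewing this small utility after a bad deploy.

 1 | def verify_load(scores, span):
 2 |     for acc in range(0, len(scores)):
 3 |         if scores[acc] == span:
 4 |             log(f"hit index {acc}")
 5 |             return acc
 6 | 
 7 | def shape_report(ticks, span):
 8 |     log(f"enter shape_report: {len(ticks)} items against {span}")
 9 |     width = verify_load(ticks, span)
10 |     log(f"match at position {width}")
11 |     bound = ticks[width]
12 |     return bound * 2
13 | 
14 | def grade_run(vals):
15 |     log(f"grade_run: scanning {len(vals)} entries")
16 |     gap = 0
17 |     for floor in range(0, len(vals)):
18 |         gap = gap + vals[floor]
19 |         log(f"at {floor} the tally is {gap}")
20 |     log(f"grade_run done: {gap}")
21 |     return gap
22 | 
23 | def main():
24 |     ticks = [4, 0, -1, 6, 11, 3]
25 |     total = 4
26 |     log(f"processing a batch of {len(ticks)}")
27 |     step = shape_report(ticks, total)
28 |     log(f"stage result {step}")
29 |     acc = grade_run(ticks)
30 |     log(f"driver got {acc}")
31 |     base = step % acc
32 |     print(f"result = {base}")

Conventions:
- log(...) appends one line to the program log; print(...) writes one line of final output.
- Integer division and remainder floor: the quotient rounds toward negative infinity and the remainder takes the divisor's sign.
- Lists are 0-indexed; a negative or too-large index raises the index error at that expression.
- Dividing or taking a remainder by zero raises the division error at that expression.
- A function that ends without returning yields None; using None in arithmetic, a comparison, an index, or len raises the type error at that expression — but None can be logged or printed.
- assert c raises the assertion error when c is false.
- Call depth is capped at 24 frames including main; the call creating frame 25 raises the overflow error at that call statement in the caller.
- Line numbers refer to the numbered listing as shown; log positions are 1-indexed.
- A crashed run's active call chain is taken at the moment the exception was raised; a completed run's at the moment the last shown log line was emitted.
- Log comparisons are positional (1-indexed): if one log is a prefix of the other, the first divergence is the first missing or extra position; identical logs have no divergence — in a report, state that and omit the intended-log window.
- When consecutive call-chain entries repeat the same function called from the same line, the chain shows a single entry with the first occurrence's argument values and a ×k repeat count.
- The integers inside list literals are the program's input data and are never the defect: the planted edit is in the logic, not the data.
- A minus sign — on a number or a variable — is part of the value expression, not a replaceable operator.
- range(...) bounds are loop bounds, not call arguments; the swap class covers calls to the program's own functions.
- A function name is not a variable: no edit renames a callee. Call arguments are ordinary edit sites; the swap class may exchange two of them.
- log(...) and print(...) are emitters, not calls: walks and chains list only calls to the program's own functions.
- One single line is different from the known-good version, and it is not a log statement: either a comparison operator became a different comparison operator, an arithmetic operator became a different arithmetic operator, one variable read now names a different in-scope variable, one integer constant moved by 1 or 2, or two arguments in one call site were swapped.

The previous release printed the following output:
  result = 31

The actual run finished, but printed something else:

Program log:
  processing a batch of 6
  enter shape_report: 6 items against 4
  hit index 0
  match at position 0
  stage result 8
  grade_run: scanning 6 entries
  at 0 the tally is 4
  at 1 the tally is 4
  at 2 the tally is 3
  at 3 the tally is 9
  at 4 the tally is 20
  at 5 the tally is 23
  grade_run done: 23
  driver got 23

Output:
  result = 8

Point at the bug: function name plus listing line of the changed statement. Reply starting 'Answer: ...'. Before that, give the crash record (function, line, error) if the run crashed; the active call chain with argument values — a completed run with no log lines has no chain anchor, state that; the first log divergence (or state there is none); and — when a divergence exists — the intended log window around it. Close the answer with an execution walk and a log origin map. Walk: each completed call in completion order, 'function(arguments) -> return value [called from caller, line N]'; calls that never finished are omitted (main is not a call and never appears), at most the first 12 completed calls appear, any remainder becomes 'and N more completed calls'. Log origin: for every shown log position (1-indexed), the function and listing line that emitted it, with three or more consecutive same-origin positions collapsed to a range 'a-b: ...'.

Answer: the defect is in main at line 31.
Core observation: The two runs log identically and part ways only at the printed values.
Call chain: main.
First divergence: none — the logs agree in full.
Execution walk:
  verify_load([4, 0, -1, 6, 11, 3], 4) -> 0  [called from shape_report, line 9]
  shape_report([4, 0, -1, 6, 11, 3], 4) -> 8  [called from main, line 27]
  grade_run([4, 0, -1, 6, 11, 3]) -> 23  [called from main, line 29]
Log origin:
  1: logged in main at line 26
  2: logged in shape_report at line 8
  3: logged in verify_load at line 4
  4: logged in shape_report at line 10
  5: logged in main at line 28
  6: logged in grade_run at line 15
  7-12: logged in grade_run at line 19
  13: logged in grade_run at line 20
  14: logged in main at line 30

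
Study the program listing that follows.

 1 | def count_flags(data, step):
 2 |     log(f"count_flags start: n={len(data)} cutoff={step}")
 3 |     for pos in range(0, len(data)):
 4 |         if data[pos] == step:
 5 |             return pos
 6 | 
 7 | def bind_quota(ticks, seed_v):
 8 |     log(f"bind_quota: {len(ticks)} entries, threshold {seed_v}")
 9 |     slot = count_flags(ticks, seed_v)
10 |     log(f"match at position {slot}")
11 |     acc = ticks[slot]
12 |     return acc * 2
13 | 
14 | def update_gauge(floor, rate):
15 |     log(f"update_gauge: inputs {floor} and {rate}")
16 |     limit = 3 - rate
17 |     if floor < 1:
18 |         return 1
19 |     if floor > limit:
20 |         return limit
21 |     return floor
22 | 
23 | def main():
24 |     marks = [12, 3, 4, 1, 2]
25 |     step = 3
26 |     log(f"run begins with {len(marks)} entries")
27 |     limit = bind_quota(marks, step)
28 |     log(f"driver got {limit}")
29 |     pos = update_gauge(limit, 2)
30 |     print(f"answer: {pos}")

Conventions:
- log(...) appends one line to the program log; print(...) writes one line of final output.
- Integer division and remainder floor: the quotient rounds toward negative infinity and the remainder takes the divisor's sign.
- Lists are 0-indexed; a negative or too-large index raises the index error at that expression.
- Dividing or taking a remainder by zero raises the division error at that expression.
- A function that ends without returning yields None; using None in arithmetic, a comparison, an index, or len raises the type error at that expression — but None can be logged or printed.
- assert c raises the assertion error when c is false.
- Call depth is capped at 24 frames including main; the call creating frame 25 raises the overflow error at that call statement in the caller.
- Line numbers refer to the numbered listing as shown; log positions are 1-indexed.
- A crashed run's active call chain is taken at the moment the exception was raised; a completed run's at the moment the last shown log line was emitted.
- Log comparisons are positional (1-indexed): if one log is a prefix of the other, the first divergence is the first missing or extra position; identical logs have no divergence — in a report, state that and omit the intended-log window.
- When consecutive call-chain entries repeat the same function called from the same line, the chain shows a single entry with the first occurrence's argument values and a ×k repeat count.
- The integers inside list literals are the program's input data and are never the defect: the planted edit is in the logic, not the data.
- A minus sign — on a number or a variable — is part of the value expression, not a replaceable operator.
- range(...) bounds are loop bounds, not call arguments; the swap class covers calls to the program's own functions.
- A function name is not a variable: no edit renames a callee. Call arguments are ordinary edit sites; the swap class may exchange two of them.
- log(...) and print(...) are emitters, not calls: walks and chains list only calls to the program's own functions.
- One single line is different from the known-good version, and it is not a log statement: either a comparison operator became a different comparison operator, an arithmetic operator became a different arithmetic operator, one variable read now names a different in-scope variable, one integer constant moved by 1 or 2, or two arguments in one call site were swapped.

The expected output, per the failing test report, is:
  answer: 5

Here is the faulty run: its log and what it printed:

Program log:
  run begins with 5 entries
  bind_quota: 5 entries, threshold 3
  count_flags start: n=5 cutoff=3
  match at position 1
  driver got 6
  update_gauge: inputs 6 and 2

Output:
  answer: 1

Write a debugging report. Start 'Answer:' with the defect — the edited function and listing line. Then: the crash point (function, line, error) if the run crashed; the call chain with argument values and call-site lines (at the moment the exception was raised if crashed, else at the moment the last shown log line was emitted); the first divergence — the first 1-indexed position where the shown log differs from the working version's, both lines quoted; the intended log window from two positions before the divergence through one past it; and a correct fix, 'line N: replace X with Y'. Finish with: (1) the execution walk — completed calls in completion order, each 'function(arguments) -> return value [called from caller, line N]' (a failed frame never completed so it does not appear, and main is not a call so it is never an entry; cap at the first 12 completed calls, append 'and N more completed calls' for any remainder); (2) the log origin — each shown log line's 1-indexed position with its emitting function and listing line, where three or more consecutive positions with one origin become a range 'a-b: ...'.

Answer: the defect is in update_gauge at line 16.
Key fact: Every logged value matches the working version; the printed result is what differs.
Call chain: main -> update_gauge(6, 2) (called at line 29).
First divergence: none — the logs agree in full.
Execution walk:
  count_flags([12, 3, 4, 1, 2], 3) -> 1  [called from bind_quota, line 9]
  bind_quota([12, 3, 4, 1, 2], 3) -> 6  [called from main, line 27]
  update_gauge(6, 2) -> 1  [called from main, line 29]
Log line origins:
  1: emitted by main (line 26)
  2: emitted by bind_quota (line 8)
  3: emitted by count_flags (line 2)
  4: emitted by bind_quota (line 10)
  5: emitted by main (line 28)
  6: emitted by update_gauge (line 15)
A correct fix: line 16: replace `-` with `+`.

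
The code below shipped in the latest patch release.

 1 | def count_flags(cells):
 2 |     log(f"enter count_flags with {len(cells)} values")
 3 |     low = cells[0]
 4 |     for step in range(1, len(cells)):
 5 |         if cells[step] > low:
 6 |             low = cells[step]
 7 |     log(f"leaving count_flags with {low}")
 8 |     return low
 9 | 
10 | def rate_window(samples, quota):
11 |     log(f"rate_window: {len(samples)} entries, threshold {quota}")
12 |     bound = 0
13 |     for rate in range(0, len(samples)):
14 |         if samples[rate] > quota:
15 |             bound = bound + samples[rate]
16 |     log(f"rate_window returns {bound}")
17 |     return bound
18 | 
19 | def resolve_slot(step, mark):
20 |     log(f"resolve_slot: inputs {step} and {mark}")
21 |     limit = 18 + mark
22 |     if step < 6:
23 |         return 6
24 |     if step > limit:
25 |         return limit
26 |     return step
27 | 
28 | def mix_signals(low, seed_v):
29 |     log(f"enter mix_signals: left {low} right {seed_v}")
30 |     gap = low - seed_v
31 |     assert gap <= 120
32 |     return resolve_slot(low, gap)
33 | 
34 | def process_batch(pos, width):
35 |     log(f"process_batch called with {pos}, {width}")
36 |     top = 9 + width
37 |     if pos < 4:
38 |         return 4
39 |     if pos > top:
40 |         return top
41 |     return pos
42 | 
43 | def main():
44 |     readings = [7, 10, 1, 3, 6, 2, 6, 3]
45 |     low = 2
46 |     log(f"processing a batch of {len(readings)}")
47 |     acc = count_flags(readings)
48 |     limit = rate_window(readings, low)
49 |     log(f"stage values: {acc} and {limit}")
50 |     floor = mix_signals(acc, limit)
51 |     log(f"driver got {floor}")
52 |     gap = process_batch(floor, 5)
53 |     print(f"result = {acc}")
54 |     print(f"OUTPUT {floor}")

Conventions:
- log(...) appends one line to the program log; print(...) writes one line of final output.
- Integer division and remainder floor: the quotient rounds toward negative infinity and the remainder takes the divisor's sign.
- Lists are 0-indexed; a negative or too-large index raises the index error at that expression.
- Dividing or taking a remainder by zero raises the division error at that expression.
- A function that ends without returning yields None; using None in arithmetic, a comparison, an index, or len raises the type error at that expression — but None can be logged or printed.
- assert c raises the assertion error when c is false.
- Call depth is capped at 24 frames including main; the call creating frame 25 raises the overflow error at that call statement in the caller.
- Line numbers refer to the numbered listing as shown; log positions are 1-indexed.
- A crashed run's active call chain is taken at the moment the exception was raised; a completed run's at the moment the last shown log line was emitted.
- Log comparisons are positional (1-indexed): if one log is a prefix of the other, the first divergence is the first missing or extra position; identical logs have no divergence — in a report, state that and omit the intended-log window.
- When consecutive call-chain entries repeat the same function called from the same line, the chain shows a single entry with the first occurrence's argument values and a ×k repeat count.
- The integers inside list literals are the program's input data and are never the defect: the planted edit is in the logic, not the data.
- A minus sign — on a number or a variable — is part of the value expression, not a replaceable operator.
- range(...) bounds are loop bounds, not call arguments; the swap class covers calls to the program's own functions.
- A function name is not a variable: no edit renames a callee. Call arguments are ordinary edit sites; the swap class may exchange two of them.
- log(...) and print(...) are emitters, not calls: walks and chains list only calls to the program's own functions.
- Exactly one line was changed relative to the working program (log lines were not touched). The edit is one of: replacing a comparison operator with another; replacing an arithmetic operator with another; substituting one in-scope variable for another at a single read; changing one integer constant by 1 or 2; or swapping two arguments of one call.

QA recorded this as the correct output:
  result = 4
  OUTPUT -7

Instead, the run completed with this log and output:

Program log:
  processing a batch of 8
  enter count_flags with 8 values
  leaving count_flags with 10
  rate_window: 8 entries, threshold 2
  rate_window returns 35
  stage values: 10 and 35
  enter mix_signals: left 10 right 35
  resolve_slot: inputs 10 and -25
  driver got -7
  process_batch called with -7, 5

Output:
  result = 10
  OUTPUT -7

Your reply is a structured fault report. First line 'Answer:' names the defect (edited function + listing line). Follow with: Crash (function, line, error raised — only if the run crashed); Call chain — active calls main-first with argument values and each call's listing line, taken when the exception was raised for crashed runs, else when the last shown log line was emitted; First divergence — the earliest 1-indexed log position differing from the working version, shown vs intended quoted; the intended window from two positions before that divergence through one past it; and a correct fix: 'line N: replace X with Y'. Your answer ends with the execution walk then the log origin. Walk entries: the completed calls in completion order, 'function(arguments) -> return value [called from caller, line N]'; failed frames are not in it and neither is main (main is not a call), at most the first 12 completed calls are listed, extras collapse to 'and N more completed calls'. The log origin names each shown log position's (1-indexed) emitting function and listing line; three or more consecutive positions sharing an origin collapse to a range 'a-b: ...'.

Answer: the defect is in main at line 53.
Key fact: Every logged value matches the working version; the printed result is what differs.
Call chain: main -> process_batch(-7, 5) (called at line 52).
First divergence: none (the log streams are identical).
Execution walk:
  count_flags([7, 10, 1, 3, 6, 2, 6, 3]) -> 10  [called from main, line 47]
  rate_window([7, 10, 1, 3, 6, 2, 6, 3], 2) -> 35  [called from main, line 48]
  resolve_slot(10, -25) -> -7  [called from mix_signals, line 32]
  mix_signals(10, 35) -> -7  [called from main, line 50]
  process_batch(-7, 5) -> 4  [called from main, line 52]
Origin of each log line:
  1: from main, line 46
  2: from count_flags, line 2
  3: from count_flags, line 7
  4: from rate_window, line 11
  5: from rate_window, line 16
  6: from main, line 49
  7: from mix_signals, line 29
  8: from resolve_slot, line 20
  9: from main, line 51
  10: from process_batch, line 35
A correct fix: line 53: replace `acc` with `gap`.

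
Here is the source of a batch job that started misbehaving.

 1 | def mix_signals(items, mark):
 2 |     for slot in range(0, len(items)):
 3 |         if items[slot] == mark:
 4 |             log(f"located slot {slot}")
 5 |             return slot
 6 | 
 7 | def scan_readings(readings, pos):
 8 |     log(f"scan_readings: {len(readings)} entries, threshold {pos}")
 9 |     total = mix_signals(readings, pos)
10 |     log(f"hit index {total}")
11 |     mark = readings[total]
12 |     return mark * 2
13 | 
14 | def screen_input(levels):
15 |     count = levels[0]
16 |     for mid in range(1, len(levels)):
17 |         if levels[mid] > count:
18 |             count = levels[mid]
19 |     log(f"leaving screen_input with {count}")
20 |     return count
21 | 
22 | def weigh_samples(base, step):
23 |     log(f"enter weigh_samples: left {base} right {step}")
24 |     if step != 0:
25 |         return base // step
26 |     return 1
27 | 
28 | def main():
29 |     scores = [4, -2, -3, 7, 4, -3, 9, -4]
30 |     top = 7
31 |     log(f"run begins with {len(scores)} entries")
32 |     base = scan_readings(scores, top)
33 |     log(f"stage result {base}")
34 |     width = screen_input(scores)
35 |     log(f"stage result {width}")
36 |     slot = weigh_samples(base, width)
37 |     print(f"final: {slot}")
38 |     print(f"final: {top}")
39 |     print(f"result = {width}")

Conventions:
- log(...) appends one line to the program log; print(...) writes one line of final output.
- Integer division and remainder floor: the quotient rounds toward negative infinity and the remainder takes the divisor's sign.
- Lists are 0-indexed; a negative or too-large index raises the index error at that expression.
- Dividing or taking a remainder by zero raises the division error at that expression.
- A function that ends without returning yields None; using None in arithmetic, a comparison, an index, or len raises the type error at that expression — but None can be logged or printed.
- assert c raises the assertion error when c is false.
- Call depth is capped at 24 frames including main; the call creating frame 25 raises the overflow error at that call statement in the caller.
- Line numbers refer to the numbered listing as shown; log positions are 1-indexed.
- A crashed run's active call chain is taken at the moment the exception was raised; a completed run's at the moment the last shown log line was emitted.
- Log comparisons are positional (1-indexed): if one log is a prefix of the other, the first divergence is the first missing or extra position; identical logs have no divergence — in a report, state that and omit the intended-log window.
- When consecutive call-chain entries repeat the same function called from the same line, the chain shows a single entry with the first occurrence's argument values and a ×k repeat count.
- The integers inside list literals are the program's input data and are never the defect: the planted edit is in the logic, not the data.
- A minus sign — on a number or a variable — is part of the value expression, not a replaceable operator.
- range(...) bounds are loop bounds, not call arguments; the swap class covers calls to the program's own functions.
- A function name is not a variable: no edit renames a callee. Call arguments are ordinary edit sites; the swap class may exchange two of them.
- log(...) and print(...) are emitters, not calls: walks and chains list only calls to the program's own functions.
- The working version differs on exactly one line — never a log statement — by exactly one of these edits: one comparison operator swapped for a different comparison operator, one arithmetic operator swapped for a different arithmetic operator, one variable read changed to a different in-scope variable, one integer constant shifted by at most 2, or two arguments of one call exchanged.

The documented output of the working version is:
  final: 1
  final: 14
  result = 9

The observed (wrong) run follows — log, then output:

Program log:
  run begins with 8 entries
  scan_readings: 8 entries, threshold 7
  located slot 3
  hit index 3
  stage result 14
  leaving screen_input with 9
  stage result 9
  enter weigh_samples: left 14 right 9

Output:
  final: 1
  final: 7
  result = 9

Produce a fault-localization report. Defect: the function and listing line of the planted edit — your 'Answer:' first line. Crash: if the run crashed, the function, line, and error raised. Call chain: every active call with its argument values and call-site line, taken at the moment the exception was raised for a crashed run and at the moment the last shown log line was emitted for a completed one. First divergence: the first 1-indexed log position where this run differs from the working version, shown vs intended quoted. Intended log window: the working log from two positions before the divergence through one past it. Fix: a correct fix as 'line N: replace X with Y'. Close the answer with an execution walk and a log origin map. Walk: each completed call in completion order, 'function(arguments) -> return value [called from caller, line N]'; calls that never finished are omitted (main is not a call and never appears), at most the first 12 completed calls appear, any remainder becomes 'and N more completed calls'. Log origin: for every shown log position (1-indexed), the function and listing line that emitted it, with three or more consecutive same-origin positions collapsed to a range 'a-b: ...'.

Answer: the defect is in main at line 38.
The tell: Log streams are identical — the defect surfaces only in the printed output.
Call chain: main -> weigh_samples(14, 9) (called at line 36).
First divergence: none — the logs agree in full.
Execution walk:
  mix_signals([4, -2, -3, 7, 4, -3, 9, -4], 7) -> 3  [called from scan_readings, line 9]
  scan_readings([4, -2, -3, 7, 4, -3, 9, -4], 7) -> 14  [called from main, line 32]
  screen_input([4, -2, -3, 7, 4, -3, 9, -4]) -> 9  [called from main, line 34]
  weigh_samples(14, 9) -> 1  [called from main, line 36]
Log line origins:
  1 — main, line 31
  2 — scan_readings, line 8
  3 — mix_signals, line 4
  4 — scan_readings, line 10
  5 — main, line 33
  6 — screen_input, line 19
  7 — main, line 35
  8 — weigh_samples, line 23
A correct fix: line 38: replace `top` with `base`.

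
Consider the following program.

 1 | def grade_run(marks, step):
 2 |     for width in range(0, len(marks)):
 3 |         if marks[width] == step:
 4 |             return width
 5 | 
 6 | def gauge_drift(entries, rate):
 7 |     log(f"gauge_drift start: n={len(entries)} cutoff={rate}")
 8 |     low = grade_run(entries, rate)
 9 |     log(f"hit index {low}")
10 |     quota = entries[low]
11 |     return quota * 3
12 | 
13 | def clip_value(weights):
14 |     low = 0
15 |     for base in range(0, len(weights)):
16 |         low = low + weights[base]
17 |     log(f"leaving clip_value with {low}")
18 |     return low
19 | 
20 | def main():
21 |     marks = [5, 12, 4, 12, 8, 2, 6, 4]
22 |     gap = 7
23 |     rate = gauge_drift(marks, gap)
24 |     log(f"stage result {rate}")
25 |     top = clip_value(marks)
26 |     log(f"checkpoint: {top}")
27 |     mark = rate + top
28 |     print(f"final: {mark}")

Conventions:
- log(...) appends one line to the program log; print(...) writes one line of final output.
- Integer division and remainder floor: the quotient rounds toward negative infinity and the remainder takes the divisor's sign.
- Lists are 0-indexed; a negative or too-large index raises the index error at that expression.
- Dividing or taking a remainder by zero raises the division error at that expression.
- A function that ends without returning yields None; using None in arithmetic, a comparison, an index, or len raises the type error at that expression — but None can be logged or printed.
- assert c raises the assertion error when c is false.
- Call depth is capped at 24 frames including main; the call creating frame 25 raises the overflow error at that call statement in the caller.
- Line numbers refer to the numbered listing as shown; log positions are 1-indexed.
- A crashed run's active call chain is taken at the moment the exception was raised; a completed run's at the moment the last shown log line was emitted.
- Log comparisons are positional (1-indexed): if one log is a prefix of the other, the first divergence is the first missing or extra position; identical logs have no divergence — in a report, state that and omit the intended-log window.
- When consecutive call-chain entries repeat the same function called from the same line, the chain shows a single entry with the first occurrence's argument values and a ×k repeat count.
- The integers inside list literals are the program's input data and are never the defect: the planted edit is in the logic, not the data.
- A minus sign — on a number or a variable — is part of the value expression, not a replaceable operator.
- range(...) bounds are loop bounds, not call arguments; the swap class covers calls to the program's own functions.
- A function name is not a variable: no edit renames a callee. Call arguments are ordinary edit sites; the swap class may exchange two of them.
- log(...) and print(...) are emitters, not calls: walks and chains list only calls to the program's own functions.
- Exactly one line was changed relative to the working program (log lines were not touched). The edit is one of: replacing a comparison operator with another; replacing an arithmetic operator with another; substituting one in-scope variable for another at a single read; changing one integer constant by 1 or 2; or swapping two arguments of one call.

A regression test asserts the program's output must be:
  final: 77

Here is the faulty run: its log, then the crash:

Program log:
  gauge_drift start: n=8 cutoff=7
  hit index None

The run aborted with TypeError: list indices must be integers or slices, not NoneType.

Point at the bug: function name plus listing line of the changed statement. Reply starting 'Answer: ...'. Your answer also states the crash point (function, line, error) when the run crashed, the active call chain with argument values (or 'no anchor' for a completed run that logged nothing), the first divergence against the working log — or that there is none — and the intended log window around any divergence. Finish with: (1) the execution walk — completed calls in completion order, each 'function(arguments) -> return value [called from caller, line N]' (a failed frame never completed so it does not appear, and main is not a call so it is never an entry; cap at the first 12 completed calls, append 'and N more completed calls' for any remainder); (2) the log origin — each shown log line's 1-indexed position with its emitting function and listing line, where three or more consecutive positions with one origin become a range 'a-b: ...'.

Answer: the defect is in main at line 22.
The tell: Position 1 is the first bad log line: 'gauge_drift start: n=8 cutoff=7' should read 'gauge_drift start: n=8 cutoff=8'.
Crash: gauge_drift, line 10, TypeError.
Call chain: main -> gauge_drift([5, 12, 4, 12, 8, 2, 6, 4], 7) (called at line 23).
First divergence: at position 1 the run shows 'gauge_drift start: n=8 cutoff=7' where the working version logs 'gauge_drift start: n=8 cutoff=8'.
Intended log window:
  1: gauge_drift start: n=8 cutoff=8
  2: hit index 4
Execution walk:
  grade_run([5, 12, 4, 12, 8, 2, 6, 4], 7) -> None  [called from gauge_drift, line 8]
Log origins:
  1: emitted by gauge_drift (line 7)
  2: emitted by gauge_drift (line 9)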